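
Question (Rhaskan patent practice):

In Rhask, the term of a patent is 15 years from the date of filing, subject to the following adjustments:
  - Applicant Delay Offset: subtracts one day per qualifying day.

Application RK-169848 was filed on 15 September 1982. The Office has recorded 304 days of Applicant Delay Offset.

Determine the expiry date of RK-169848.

November 15, 1996

Base term: filing date + 15 years → 15 September 1997.
Applicant Delay Offset: −304 days → 15 November 1996.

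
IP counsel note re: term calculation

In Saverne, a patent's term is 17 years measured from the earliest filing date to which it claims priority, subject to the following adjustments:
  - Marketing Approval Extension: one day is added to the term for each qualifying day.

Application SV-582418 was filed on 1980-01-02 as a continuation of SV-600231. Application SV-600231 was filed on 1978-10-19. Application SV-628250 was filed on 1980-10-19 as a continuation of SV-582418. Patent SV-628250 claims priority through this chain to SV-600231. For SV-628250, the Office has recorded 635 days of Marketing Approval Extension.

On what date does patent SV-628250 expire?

Earliest priority filing: 19 October 1978.
Base term: 19 October 1978 + 17 years → 19 October 1995.
Marketing Approval Extension: +635 days → 15 July 1997.

1997-07-15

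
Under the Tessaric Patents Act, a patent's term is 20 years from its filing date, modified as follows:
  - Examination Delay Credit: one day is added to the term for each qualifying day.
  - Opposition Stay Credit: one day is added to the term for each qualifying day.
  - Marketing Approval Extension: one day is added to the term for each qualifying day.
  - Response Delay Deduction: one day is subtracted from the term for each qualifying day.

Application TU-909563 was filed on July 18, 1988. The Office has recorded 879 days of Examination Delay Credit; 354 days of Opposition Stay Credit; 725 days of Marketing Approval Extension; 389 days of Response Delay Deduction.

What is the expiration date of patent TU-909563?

2012-11-03

Base term: filing date + 20 years → 18 July 2008.
Examination Delay Credit: +879 days → 14 December 2010.
Opposition Stay Credit: +354 days → 3 December 2011.
Marketing Approval Extension: +725 days → 27 November 2013.
Response Delay Deduction: −389 days → 3 November 2012.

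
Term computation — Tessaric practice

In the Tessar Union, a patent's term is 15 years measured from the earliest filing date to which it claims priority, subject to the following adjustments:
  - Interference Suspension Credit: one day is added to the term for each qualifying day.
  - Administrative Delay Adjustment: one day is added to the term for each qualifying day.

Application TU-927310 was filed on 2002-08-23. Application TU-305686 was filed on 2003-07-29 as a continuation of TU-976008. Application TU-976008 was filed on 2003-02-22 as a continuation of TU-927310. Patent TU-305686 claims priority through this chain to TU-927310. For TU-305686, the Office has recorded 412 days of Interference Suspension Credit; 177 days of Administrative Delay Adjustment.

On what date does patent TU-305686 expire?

Earliest priority filing: 23 August 2002.
Base term: 23 August 2002 + 15 years → 23 August 2017.
Interference Suspension Credit: +412 days → 9 October 2018.
Administrative Delay Adjustment: +177 days → 4 April 2019.

April 4, 2019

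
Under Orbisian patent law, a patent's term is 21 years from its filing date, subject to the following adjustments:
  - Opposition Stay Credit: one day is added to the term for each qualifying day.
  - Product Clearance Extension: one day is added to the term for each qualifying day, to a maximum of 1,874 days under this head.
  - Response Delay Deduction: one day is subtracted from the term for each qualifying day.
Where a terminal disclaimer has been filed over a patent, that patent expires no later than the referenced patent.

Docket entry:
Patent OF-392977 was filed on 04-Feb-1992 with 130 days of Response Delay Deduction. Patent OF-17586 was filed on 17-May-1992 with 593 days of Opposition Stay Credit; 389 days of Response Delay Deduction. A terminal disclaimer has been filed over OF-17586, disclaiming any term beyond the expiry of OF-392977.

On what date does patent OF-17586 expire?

Natural term of OF-17586:
  Base: filing + 21 years → 17 May 2013.
  Opposition Stay Credit: +593 days → 31 December 2014.
  Response Delay Deduction: −389 days → 7 December 2013.
Expiry of referenced patent OF-392977:
  Base: filing + 21 years → 4 February 2013.
  Response Delay Deduction: −130 days → 27 September 2012.
Terminal disclaimer: OF-17586 expires on the earlier of 7 December 2013 and 27 September 2012.

September 27, 2012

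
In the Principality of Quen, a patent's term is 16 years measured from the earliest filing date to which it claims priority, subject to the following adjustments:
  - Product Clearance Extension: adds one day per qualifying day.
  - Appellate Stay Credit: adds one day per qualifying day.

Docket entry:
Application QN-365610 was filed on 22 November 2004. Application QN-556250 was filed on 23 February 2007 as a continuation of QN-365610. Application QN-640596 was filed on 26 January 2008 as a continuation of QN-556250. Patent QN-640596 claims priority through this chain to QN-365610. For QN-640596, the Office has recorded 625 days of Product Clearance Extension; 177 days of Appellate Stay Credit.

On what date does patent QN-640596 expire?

Earliest priority filing: 22 November 2004.
Base term: 22 November 2004 + 16 years → 22 November 2020.
Product Clearance Extension: +625 days → 9 August 2022.
Appellate Stay Credit: +177 days → 2 February 2023.

2023-02-02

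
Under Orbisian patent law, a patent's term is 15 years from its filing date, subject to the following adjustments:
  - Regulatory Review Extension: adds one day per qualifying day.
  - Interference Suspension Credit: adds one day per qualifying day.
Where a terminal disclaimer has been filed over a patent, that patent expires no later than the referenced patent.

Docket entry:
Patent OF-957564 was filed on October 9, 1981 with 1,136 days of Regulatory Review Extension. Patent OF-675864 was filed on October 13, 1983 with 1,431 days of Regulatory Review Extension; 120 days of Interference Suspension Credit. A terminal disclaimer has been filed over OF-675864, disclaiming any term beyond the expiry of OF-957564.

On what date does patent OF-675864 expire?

Natural term of OF-675864:
  Base: filing + 15 years → 13 October 1998.
  Regulatory Review Extension: +1431 days → 13 September 2002.
  Interference Suspension Credit: +120 days → 11 January 2003.
Expiry of referenced patent OF-957564:
  Base: filing + 15 years → 9 October 1996.
  Regulatory Review Extension: +1136 days → 19 November 1999.
Terminal disclaimer: OF-675864 expires on the earlier of 11 January 2003 and 19 November 1999.

November 19, 1999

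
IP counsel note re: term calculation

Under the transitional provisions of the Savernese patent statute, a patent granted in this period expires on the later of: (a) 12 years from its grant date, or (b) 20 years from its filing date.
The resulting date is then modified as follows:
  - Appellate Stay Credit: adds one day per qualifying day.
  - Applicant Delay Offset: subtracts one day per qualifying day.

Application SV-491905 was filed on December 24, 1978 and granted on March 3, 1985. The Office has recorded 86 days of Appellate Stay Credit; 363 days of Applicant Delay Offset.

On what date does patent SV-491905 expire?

1998-03-22

(a) grant + 12 years → 3 March 1997.
(b) filing + 20 years → 24 December 1998.
Later of the two: 24 December 1998.
Appellate Stay Credit: +86 days → 20 March 1999.
Applicant Delay Offset: −363 days → 22 March 1998.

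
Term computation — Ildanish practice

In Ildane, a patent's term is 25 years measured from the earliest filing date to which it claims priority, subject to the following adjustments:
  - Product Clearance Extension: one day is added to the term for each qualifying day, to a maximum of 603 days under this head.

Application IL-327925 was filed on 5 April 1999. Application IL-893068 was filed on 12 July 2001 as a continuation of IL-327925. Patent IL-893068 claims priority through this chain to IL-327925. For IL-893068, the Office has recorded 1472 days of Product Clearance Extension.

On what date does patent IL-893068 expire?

November 29, 2025

Earliest priority filing: 5 April 1999.
Base term: 5 April 1999 + 25 years → 5 April 2024.
Product Clearance Extension: 1472 days claimed exceeds the 603-day cap, so +603 days → 29 November 2025.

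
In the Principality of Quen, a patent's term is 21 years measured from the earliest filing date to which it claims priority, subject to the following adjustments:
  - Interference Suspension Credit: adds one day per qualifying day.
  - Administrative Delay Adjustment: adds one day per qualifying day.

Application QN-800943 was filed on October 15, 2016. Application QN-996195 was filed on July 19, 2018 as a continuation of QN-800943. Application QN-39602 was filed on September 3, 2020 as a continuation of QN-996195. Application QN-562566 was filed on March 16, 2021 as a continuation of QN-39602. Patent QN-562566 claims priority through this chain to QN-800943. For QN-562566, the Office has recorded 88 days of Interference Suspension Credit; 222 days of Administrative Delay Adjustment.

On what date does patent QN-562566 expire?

August 21, 2038

Earliest priority filing: 15 October 2016.
Base term: 15 October 2016 + 21 years → 15 October 2037.
Interference Suspension Credit: +88 days → 11 January 2038.
Administrative Delay Adjustment: +222 days → 21 August 2038.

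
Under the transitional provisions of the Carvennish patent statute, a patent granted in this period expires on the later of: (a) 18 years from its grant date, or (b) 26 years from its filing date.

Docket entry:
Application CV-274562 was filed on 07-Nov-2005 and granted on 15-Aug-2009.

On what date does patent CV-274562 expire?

(a) grant + 18 years → 15 August 2027.
(b) filing + 26 years → 7 November 2031.
Later of the two: 7 November 2031.

November 7, 2031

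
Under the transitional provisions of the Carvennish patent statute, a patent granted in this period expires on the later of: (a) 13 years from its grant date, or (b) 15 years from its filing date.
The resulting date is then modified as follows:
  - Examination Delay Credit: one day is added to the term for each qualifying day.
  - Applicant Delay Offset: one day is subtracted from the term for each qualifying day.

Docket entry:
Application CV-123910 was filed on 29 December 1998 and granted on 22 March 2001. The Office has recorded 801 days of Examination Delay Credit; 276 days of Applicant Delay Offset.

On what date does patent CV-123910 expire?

(a) grant + 13 years → 22 March 2014.
(b) filing + 15 years → 29 December 2013.
Later of the two: 22 March 2014.
Examination Delay Credit: +801 days → 31 May 2016.
Applicant Delay Offset: −276 days → 29 August 2015.

2015-08-29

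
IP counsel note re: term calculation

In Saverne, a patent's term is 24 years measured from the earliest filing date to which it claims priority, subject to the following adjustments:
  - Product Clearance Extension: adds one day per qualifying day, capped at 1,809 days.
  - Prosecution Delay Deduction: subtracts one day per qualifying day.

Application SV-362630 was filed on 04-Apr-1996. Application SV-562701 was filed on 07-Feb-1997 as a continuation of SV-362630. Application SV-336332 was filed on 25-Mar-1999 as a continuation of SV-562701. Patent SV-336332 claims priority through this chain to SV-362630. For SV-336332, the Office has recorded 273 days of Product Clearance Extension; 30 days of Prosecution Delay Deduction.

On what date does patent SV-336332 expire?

December 3, 2020

Earliest priority filing: 4 April 1996.
Base term: 4 April 1996 + 24 years → 4 April 2020.
Product Clearance Extension: 273 days (within the 1809-day cap) → +273 days → 2 January 2021.
Prosecution Delay Deduction: −30 days → 3 December 2020.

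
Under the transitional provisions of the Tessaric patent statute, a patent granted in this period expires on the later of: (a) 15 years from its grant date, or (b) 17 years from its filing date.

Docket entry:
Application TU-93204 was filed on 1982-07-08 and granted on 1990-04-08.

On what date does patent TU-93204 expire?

2005-04-08

(a) grant + 15 years → 8 April 2005.
(b) filing + 17 years → 8 July 1999.
Later of the two: 8 April 2005.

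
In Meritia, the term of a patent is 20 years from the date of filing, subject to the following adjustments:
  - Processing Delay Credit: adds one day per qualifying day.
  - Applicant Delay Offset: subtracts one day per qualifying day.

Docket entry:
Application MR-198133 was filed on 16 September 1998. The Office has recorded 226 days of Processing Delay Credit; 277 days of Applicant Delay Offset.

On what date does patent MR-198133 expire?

Base term: filing date + 20 years → 16 September 2018.
Processing Delay Credit: +226 days → 30 April 2019.
Applicant Delay Offset: −277 days → 27 July 2018.

2018-07-27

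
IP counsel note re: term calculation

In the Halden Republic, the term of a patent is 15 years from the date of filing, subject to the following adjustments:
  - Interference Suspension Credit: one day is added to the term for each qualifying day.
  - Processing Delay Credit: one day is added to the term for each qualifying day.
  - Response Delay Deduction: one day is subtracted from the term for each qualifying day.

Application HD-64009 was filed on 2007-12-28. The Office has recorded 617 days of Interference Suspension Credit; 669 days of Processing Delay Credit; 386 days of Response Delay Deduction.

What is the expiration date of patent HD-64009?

Base term: filing date + 15 years → 28 December 2022.
Interference Suspension Credit: +617 days → 5 September 2024.
Processing Delay Credit: +669 days → 6 July 2026.
Response Delay Deduction: −386 days → 15 June 2025.

2025-06-15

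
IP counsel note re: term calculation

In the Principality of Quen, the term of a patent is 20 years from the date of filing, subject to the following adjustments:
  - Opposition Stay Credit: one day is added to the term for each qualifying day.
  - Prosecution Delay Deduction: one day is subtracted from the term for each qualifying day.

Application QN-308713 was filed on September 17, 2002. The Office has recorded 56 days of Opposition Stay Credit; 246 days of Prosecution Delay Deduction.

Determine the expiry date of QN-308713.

March 11, 2022

Base term: filing date + 20 years → 17 September 2022.
Opposition Stay Credit: +56 days → 12 November 2022.
Prosecution Delay Deduction: −246 days → 11 March 2022.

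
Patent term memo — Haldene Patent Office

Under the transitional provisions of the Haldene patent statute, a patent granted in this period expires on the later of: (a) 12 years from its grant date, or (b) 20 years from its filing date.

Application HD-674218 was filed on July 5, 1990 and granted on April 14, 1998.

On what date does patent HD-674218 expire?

(a) grant + 12 years → 14 April 2010.
(b) filing + 20 years → 5 July 2010.
Later of the two: 5 July 2010.

2010-07-05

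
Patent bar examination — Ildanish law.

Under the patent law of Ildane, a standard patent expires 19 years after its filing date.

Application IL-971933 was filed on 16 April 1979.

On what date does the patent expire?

1998-04-16

Filing date + 19 years → 16 April 1998.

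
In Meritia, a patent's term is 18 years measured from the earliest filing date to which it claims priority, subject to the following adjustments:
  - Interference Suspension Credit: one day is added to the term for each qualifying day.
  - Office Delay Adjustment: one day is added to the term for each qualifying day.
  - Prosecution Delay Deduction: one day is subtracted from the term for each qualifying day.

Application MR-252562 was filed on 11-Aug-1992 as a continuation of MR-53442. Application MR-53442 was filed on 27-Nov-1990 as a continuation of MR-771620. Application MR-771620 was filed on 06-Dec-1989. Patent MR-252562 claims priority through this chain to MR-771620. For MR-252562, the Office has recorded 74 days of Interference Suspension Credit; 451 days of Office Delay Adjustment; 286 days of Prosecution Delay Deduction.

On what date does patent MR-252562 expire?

Earliest priority filing: 6 December 1989.
Base term: 6 December 1989 + 18 years → 6 December 2007.
Interference Suspension Credit: +74 days → 18 February 2008.
Office Delay Adjustment: +451 days → 14 May 2009.
Prosecution Delay Deduction: −286 days → 1 August 2008.

2008-08-01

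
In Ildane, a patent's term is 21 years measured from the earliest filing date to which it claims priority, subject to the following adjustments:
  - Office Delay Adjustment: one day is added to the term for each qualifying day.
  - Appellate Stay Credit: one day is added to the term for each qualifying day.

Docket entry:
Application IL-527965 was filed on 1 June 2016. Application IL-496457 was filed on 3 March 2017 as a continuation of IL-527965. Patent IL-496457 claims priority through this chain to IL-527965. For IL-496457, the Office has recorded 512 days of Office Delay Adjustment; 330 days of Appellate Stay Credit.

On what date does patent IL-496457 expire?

Earliest priority filing: 1 June 2016.
Base term: 1 June 2016 + 21 years → 1 June 2037.
Office Delay Adjustment: +512 days → 26 October 2038.
Appellate Stay Credit: +330 days → 21 September 2039.

September 21, 2039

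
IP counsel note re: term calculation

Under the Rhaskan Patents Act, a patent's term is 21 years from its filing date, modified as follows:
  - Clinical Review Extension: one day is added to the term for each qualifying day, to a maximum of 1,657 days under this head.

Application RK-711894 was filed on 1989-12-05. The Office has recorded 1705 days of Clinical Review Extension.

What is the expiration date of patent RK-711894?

Base term: filing date + 21 years → 5 December 2010.
Clinical Review Extension: 1705 days claimed exceeds the 1657-day cap, so +1657 days → 19 June 2015.

2015-06-19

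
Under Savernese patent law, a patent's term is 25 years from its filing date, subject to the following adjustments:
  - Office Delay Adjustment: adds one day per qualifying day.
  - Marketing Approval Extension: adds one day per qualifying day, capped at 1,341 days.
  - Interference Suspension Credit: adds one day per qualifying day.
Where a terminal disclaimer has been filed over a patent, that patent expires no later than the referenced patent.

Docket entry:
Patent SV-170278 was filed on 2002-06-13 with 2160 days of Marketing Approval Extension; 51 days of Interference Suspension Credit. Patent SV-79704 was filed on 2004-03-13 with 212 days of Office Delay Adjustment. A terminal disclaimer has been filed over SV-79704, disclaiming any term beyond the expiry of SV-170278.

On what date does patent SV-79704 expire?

2029-10-11

Natural term of SV-79704:
  Base: filing + 25 years → 13 March 2029.
  Office Delay Adjustment: +212 days → 11 October 2029.
Expiry of referenced patent SV-170278:
  Base: filing + 25 years → 13 June 2027.
  Marketing Approval Extension: 2160 days claimed exceeds the 1341-day cap, so +1341 days → 13 February 2031.
  Interference Suspension Credit: +51 days → 5 April 2031.
Terminal disclaimer: SV-79704 expires on the earlier of 11 October 2029 and 5 April 2031.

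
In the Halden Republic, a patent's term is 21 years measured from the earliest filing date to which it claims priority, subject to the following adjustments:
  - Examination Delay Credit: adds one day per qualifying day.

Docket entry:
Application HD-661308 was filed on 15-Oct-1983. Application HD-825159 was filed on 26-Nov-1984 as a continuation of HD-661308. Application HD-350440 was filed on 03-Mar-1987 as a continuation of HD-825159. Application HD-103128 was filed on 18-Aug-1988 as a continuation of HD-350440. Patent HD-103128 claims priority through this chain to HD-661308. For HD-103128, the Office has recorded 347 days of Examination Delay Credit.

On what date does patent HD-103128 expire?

2005-09-27

Earliest priority filing: 15 October 1983.
Base term: 15 October 1983 + 21 years → 15 October 2004.
Examination Delay Credit: +347 days → 27 September 2005.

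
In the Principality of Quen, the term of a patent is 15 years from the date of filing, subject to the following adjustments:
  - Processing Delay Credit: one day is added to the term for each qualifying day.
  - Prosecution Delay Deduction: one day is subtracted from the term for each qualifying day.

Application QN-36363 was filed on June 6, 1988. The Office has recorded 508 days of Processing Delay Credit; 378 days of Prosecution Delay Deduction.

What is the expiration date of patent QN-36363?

2003-10-14

Base term: filing date + 15 years → 6 June 2003.
Processing Delay Credit: +508 days → 26 October 2004.
Prosecution Delay Deduction: −378 days → 14 October 2003.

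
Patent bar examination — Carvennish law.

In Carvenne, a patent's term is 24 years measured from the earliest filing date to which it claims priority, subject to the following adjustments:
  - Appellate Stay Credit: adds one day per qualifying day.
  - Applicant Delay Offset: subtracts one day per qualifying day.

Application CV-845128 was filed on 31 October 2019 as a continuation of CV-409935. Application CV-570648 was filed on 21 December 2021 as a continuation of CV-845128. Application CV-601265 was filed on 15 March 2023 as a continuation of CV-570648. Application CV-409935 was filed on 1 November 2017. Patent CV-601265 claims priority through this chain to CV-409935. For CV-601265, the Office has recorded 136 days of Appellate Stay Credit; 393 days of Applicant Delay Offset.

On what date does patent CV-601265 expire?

Earliest priority filing: 1 November 2017.
Base term: 1 November 2017 + 24 years → 1 November 2041.
Appellate Stay Credit: +136 days → 17 March 2042.
Applicant Delay Offset: −393 days → 17 February 2041.

February 17, 2041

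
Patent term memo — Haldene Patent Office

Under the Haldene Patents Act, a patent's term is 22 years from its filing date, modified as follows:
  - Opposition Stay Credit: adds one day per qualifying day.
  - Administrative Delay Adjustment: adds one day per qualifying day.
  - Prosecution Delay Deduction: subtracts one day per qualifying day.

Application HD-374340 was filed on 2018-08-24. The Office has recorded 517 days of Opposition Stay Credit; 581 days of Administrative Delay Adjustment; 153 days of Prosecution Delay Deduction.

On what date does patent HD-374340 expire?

2043-03-27

Base term: filing date + 22 years → 24 August 2040.
Opposition Stay Credit: +517 days → 23 January 2042.
Administrative Delay Adjustment: +581 days → 27 August 2043.
Prosecution Delay Deduction: −153 days → 27 March 2043.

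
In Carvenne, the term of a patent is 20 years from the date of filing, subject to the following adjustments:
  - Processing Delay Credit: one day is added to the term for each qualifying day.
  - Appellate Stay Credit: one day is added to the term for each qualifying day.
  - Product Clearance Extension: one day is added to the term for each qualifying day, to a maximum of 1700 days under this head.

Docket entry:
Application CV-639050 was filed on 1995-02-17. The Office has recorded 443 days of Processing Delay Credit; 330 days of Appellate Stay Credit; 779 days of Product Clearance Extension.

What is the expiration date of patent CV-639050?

Base term: filing date + 20 years → 17 February 2015.
Processing Delay Credit: +443 days → 5 May 2016.
Appellate Stay Credit: +330 days → 31 March 2017.
Product Clearance Extension: 779 days (within the 1700-day cap) → +779 days → 19 May 2019.

2019-05-19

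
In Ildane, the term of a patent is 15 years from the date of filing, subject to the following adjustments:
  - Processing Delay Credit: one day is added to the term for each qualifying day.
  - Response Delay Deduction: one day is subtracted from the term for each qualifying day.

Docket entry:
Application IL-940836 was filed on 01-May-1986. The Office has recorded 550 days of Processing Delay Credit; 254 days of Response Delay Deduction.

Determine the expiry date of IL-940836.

Base term: filing date + 15 years → 1 May 2001.
Processing Delay Credit: +550 days → 2 November 2002.
Response Delay Deduction: −254 days → 21 February 2002.

2002-02-21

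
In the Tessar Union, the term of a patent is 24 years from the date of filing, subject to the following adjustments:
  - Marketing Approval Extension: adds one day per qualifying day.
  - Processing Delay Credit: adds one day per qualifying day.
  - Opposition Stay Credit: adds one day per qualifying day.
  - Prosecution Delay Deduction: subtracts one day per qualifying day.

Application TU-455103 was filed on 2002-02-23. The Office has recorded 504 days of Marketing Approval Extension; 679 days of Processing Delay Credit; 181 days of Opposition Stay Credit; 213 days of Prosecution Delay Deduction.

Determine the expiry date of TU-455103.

Base term: filing date + 24 years → 23 February 2026.
Marketing Approval Extension: +504 days → 12 July 2027.
Processing Delay Credit: +679 days → 21 May 2029.
Opposition Stay Credit: +181 days → 18 November 2029.
Prosecution Delay Deduction: −213 days → 19 April 2029.

April 19, 2029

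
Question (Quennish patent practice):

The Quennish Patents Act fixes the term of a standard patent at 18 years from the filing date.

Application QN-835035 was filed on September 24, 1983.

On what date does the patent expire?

2001-09-24

Filing date + 18 years → 24 September 2001.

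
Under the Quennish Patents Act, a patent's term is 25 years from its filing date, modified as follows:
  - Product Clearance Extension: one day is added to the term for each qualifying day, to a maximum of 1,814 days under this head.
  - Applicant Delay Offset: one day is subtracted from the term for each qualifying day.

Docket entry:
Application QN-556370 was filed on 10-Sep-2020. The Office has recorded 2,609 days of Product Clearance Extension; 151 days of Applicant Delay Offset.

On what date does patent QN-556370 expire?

Base term: filing date + 25 years → 10 September 2045.
Product Clearance Extension: 2609 days claimed exceeds the 1814-day cap, so +1814 days → 29 August 2050.
Applicant Delay Offset: −151 days → 31 March 2050.

March 31, 2050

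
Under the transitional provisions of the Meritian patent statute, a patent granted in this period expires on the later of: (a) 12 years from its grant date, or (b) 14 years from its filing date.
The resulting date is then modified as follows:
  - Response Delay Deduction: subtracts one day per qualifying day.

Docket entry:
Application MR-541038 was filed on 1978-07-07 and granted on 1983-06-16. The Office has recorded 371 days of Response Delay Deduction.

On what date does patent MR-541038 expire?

(a) grant + 12 years → 16 June 1995.
(b) filing + 14 years → 7 July 1992.
Later of the two: 16 June 1995.
Response Delay Deduction: −371 days → 10 June 1994.

1994-06-10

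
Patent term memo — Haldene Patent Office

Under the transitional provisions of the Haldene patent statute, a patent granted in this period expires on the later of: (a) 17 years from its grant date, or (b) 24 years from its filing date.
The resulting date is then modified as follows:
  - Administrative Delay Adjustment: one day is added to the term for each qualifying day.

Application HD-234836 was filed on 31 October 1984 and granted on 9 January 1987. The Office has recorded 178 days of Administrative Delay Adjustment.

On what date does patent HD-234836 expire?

April 27, 2009

(a) grant + 17 years → 9 January 2004.
(b) filing + 24 years → 31 October 2008.
Later of the two: 31 October 2008.
Administrative Delay Adjustment: +178 days → 27 April 2009.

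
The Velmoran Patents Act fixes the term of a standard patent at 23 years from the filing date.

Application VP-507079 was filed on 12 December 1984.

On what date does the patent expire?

December 12, 2007

Filing date + 23 years → 12 December 2007.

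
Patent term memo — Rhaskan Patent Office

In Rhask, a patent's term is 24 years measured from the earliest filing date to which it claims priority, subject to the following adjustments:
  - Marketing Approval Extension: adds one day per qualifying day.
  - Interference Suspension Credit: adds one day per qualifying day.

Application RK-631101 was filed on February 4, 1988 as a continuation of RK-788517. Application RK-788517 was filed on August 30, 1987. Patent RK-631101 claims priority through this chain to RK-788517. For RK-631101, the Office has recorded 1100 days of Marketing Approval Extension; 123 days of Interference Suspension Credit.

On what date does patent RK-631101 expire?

Earliest priority filing: 30 August 1987.
Base term: 30 August 1987 + 24 years → 30 August 2011.
Marketing Approval Extension: +1100 days → 3 September 2014.
Interference Suspension Credit: +123 days → 4 January 2015.

January 4, 2015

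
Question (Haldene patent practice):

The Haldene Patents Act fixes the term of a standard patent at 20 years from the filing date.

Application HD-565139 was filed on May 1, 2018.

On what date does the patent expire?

Filing date + 20 years → 1 May 2038.

2038-05-01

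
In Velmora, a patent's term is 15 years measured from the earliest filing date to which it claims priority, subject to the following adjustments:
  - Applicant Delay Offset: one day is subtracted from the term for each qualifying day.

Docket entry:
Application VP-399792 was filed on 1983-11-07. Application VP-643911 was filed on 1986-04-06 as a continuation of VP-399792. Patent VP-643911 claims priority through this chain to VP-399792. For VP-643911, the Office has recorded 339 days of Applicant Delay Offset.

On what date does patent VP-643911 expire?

Earliest priority filing: 7 November 1983.
Base term: 7 November 1983 + 15 years → 7 November 1998.
Applicant Delay Offset: −339 days → 3 December 1997.

1997-12-03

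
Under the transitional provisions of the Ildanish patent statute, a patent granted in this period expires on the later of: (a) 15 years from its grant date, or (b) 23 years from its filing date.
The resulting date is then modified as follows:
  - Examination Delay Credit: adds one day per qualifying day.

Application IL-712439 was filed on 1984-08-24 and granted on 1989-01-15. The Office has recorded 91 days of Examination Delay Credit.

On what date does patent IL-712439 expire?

(a) grant + 15 years → 15 January 2004.
(b) filing + 23 years → 24 August 2007.
Later of the two: 24 August 2007.
Examination Delay Credit: +91 days → 23 November 2007.

2007-11-23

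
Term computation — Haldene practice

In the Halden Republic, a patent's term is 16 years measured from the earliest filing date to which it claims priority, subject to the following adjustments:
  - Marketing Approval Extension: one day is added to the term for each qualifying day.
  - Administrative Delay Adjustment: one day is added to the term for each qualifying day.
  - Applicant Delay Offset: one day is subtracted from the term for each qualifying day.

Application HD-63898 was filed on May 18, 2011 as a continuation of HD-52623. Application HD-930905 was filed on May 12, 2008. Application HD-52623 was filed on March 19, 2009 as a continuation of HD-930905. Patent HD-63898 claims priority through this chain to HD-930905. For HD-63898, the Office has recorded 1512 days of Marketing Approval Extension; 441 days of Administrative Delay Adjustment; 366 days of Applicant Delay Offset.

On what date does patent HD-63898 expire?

2028-09-15

Earliest priority filing: 12 May 2008.
Base term: 12 May 2008 + 16 years → 12 May 2024.
Marketing Approval Extension: +1512 days → 2 July 2028.
Administrative Delay Adjustment: +441 days → 16 September 2029.
Applicant Delay Offset: −366 days → 15 September 2028.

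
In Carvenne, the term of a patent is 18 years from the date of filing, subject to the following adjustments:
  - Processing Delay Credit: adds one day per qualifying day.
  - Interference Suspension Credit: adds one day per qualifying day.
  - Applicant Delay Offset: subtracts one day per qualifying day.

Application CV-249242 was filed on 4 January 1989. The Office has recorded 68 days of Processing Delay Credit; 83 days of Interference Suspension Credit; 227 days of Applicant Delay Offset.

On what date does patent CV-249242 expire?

Base term: filing date + 18 years → 4 January 2007.
Processing Delay Credit: +68 days → 13 March 2007.
Interference Suspension Credit: +83 days → 4 June 2007.
Applicant Delay Offset: −227 days → 20 October 2006.

October 20, 2006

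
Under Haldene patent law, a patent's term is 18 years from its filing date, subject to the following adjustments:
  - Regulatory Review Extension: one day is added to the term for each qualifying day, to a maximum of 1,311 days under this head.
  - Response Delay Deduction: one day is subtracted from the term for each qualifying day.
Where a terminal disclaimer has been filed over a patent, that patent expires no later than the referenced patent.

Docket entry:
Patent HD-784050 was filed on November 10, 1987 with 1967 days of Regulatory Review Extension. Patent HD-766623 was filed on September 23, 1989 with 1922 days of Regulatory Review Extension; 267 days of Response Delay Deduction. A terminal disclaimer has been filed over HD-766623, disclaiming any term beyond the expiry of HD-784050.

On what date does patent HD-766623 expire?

2009-06-13

Natural term of HD-766623:
  Base: filing + 18 years → 23 September 2007.
  Regulatory Review Extension: 1922 days claimed exceeds the 1311-day cap, so +1311 days → 26 April 2011.
  Response Delay Deduction: −267 days → 2 August 2010.
Expiry of referenced patent HD-784050:
  Base: filing + 18 years → 10 November 2005.
  Regulatory Review Extension: 1967 days claimed exceeds the 1311-day cap, so +1311 days → 13 June 2009.
Terminal disclaimer: HD-766623 expires on the earlier of 2 August 2010 and 13 June 2009.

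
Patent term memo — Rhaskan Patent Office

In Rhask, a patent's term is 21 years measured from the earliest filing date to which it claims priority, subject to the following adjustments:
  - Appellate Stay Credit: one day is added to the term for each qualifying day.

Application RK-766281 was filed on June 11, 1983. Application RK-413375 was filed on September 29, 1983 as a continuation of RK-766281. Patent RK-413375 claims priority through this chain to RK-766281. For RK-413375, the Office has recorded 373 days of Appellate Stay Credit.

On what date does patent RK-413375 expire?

Earliest priority filing: 11 June 1983.
Base term: 11 June 1983 + 21 years → 11 June 2004.
Appellate Stay Credit: +373 days → 19 June 2005.

2005-06-19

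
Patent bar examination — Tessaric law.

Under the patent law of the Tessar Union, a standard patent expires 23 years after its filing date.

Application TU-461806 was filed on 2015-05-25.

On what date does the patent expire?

May 25, 2038

Filing date + 23 years → 25 May 2038.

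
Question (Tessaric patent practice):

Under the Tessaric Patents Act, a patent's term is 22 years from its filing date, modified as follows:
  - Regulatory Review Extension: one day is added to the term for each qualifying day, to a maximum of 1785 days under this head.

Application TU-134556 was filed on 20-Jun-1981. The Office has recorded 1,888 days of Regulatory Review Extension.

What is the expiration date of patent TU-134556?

Base term: filing date + 22 years → 20 June 2003.
Regulatory Review Extension: 1888 days claimed exceeds the 1785-day cap, so +1785 days → 9 May 2008.

2008-05-09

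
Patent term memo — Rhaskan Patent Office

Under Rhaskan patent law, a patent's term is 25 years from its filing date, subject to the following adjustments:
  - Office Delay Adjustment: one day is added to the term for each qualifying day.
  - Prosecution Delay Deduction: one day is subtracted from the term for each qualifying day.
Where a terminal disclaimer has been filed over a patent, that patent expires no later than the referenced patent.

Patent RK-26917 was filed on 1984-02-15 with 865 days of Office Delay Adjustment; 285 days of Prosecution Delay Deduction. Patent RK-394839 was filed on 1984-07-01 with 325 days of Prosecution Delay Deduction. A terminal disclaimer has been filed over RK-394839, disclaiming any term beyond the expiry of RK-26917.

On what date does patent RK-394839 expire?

2008-08-10

Natural term of RK-394839:
  Base: filing + 25 years → 1 July 2009.
  Prosecution Delay Deduction: −325 days → 10 August 2008.
Expiry of referenced patent RK-26917:
  Base: filing + 25 years → 15 February 2009.
  Office Delay Adjustment: +865 days → 30 June 2011.
  Prosecution Delay Deduction: −285 days → 18 September 2010.
Terminal disclaimer: RK-394839 expires on the earlier of 10 August 2008 and 18 September 2010.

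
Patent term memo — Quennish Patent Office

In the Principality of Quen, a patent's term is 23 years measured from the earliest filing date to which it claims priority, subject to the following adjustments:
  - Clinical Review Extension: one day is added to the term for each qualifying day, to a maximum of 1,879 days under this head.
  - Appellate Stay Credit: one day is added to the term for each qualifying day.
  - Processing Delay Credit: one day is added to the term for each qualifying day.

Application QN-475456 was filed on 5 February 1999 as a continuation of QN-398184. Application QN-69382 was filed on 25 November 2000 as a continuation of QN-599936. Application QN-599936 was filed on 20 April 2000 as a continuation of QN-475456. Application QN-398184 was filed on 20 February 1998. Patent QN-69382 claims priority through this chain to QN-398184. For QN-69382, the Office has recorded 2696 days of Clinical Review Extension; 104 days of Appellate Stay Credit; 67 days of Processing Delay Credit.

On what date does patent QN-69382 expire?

2026-10-02

Earliest priority filing: 20 February 1998.
Base term: 20 February 1998 + 23 years → 20 February 2021.
Clinical Review Extension: 2696 days claimed exceeds the 1879-day cap, so +1879 days → 14 April 2026.
Appellate Stay Credit: +104 days → 27 July 2026.
Processing Delay Credit: +67 days → 2 October 2026.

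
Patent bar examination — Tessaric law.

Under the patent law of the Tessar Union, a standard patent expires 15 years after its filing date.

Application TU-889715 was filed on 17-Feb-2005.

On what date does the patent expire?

2020-02-17

Filing date + 15 years → 17 February 2020.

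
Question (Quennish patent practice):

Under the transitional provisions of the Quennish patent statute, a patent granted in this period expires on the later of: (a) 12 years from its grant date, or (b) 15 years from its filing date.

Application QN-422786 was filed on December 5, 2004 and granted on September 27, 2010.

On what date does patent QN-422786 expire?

(a) grant + 12 years → 27 September 2022.
(b) filing + 15 years → 5 December 2019.
Later of the two: 27 September 2022.

September 27, 2022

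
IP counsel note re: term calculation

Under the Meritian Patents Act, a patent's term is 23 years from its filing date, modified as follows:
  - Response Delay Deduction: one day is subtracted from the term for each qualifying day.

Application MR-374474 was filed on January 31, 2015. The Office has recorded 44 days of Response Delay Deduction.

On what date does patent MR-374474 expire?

December 18, 2037

Base term: filing date + 23 years → 31 January 2038.
Response Delay Deduction: −44 days → 18 December 2037.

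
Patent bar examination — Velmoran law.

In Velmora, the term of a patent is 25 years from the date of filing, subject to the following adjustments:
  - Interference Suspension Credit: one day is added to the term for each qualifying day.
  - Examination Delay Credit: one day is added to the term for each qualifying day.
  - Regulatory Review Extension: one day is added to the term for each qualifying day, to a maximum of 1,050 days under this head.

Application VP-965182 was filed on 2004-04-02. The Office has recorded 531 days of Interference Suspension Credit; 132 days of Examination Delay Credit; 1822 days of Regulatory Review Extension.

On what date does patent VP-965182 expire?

December 10, 2033

Base term: filing date + 25 years → 2 April 2029.
Interference Suspension Credit: +531 days → 15 September 2030.
Examination Delay Credit: +132 days → 25 January 2031.
Regulatory Review Extension: 1822 days claimed exceeds the 1050-day cap, so +1050 days → 10 December 2033.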